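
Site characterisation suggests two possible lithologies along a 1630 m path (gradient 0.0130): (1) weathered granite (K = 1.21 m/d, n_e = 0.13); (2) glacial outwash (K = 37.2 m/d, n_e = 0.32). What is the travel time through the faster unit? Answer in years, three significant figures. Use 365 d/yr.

Unit 1 (weathered granite): v = 1.21×0.013/0.13 = 0.1210 m/d, t = 1630/0.1210 = 13470 d
Unit 2 (glacial outwash): v = 37.2×0.013/0.32 = 1.511 m/d, t = 1630/1.511 = 1079 d
Faster: 1079 d / 365 = 2.96 yr

2.96 years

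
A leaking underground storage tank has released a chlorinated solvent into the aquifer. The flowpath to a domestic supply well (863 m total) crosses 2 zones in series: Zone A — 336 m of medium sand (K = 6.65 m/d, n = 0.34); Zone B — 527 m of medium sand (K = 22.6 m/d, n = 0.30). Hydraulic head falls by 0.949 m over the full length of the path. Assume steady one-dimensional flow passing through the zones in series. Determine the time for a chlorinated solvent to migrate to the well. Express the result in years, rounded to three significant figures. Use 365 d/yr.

Steady 1-D flow in series ⇒ the Darcy flux q is identical in every zone and the zone head losses add (resistances L/K in series).
Σ(L/K) = 336/6.65 + 527/22.6 = 50.53 + 23.32 = 73.84 d
q = ΔH / Σ(L/K) = 0.949 / 73.84 = 0.01285 m/d (same in every zone)
Zone A: v = q/n = 0.01285/0.34 = 0.03780 m/d → t_A = 336/0.03780 = 8889 d
Zone B: v = q/n = 0.01285/0.30 = 0.04284 m/d → t_B = 527/0.04284 = 12300 d
Total t = 8889 + 12300 = 21190 d
   = 21190 / 365 = 58.1 yr

58.1 years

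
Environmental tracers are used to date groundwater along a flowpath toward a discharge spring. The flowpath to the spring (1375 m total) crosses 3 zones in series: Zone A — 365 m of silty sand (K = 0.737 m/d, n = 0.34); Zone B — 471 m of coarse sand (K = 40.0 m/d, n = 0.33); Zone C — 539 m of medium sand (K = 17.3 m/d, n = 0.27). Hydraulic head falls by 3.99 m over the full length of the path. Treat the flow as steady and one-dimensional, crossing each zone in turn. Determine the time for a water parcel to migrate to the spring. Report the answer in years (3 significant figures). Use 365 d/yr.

157 years

Steady 1-D flow in series ⇒ the Darcy flux q is identical in every zone and the zone head losses add (resistances L/K in series).
Σ(L/K) = 365/0.737 + 471/40.0 + 539/17.3 = 495.3 + 11.78 + 31.16 = 538.2 d
q = ΔH / Σ(L/K) = 3.99 / 538.2 = 0.007414 m/d (same in every zone)
Zone A: v = q/n = 0.007414/0.34 = 0.02181 m/d → t_A = 365/0.02181 = 16740 d
Zone B: v = q/n = 0.007414/0.33 = 0.02247 m/d → t_B = 471/0.02247 = 20960 d
Zone C: v = q/n = 0.007414/0.27 = 0.02746 m/d → t_C = 539/0.02746 = 19630 d
Total t = 16740 + 20960 + 19630 = 57330 d
   = 57330 / 365 = 157 yr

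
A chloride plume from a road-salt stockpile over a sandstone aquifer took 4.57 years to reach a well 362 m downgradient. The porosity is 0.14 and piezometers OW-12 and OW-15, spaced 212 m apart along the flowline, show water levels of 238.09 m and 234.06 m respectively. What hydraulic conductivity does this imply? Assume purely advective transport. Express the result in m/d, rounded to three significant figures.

1.60 m/d

Hydraulic gradient i = (238.09 − 234.06) / 212 = 4.03 / 212 = 0.01901
t = 4.57 years = 1668 d
v = L / t = 362 / 1668 = 0.2170 m/d
K = v · n / i = 0.2170 × 0.14 / 0.01901 = 1.60 m/d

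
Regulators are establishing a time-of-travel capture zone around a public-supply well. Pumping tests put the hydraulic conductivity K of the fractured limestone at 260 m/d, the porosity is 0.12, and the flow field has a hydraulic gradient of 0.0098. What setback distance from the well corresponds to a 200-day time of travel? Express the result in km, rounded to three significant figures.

4.25 km

Darcy flux q = K·i = 260 × 0.0098 = 2.548 m/d
v = Ki/n = 260·0.0098/0.12 = 21.23 m/d
L = v × T = 21.23 × 200 = 4247 m
   = 4.25 km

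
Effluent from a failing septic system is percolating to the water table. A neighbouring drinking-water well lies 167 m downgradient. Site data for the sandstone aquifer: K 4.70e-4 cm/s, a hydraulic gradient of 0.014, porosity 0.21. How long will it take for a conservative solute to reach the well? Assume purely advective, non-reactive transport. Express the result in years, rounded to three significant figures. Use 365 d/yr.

K = 4.70e-4 cm/s × 864 = 0.4061 m/d
Darcy flux q = K·i = 0.4061 × 0.014 = 0.005685 m/d
v_s = q/n_e = 0.005685/0.21 = 0.02707 m/d
t = L / v = 167 / 0.02707 = 6169 d
   = 6169 / 365 = 16.9 yr

16.9 years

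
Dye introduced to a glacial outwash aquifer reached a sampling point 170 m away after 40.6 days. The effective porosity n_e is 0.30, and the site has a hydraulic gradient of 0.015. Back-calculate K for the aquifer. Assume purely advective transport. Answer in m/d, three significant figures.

v = L / t = 170 / 40.6 = 4.187 m/d
K = v · n / i = 4.187 × 0.30 / 0.015 = 83.7 m/d

83.7 m/d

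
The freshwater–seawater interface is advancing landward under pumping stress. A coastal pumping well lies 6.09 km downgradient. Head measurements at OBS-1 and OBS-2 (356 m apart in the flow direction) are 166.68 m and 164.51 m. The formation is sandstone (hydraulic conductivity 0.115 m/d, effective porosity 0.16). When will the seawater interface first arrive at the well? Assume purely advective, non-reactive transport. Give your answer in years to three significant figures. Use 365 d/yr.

Hydraulic gradient i = (166.68 − 164.51) / 356 = 2.17 / 356 = 0.006096
Darcy flux q = K·i = 0.115 × 0.006096 = 7.010e-4 m/d
Average linear velocity = 7.010e-4 / 0.16 = 0.004381 m/d
L = 6.09 km = 6090 m
t = L / v = 6090 / 0.004381 = 1.390e6 d
   = 1.390e6 / 365 = 3810 yr

3810 years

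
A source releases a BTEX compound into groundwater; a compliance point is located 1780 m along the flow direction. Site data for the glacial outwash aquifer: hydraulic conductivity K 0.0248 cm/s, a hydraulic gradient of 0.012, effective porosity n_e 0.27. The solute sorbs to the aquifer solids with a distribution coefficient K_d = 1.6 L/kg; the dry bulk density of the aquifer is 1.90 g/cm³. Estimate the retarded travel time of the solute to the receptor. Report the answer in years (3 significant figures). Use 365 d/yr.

62.8 years

K = 0.0248 cm/s × 864 = 21.43 m/d
Darcy flux q = K·i = 21.43 × 0.012 = 0.2571 m/d
Average linear velocity = 0.2571 / 0.27 = 0.9523 m/d
Retardation R = 1 + ρ_b·K_d/n = 1 + 1.90×1.6/0.27 = 12.26
Contaminant velocity v_c = v/R = 0.9523/12.26 = 0.07768 m/d
t = L/v_c = 1780/0.07768 = 22910 d
   = 22910/365 = 62.8 yr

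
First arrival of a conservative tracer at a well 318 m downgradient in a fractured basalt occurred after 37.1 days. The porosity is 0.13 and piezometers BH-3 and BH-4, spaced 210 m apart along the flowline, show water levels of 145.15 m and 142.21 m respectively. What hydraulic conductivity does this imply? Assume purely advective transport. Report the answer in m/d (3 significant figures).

Hydraulic gradient i = (145.15 − 142.21) / 210 = 2.94 / 210 = 0.01400
v = L / t = 318 / 37.1 = 8.571 m/d
K = v · n / i = 8.571 × 0.13 / 0.01400 = 79.6 m/d

79.6 m/d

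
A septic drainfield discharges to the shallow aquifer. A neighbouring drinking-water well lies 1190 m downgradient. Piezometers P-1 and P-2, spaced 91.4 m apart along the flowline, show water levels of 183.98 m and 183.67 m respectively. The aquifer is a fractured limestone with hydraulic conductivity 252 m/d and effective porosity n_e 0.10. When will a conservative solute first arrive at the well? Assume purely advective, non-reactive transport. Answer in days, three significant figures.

Hydraulic gradient i = (183.98 − 183.67) / 91.4 = 0.31 / 91.4 = 0.003392
q = Ki = 252 × 0.003392 = 0.8547 m/d
v = Ki/n = 252·0.003392/0.10 = 8.547 m/d
t = L / v = 1190 / 8.547 = 139.2 d

139 days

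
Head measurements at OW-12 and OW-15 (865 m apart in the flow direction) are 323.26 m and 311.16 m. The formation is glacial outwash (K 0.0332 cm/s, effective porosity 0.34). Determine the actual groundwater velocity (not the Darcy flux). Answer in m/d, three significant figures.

Hydraulic gradient i = (323.26 − 311.16) / 865 = 12.10 / 865 = 0.01399
K = 0.0332 cm/s × 864 = 28.68 m/d
Specific discharge q = 28.68 × 0.01399 = 0.4013 m/d
v_s = q/n_e = 0.4013/0.34 = 1.180 m/d

1.18 m/d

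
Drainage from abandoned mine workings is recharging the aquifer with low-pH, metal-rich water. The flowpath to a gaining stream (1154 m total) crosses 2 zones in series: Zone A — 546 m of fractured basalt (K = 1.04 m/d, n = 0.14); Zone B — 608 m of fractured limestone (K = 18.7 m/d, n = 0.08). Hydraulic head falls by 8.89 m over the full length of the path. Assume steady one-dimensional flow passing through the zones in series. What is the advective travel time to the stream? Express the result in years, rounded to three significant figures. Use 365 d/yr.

Continuity: the same q passes through each zone, so ΔH = q·Σ(L_j/K_j) — the zones act as resistances in series.
Σ(L/K) = 546/1.04 + 608/18.7 = 525.0 + 32.51 = 557.5 d
q = ΔH / Σ(L/K) = 8.89 / 557.5 = 0.01595 m/d (same in every zone)
Zone A: v = q/n = 0.01595/0.14 = 0.1139 m/d → t_A = 546/0.1139 = 4794 d
Zone B: v = q/n = 0.01595/0.08 = 0.1993 m/d → t_B = 608/0.1993 = 3050 d
Total t = 4794 + 3050 = 7844 d
   = 7844 / 365 = 21.5 yr

21.5 years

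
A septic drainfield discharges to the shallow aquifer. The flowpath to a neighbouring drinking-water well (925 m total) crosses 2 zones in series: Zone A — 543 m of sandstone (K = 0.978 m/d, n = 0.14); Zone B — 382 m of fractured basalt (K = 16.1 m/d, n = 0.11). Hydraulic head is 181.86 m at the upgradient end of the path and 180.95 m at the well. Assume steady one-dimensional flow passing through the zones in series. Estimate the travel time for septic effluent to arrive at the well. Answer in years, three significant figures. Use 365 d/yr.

Total head drop ΔH = 181.86 − 180.95 = 0.91 m
Continuity: the same q passes through each zone, so ΔH = q·Σ(L_j/K_j) — the zones act as resistances in series.
Σ(L/K) = 543/0.978 + 382/16.1 = 555.2 + 23.73 = 578.9 d
q = ΔH / Σ(L/K) = 0.91 / 578.9 = 0.001572 m/d (same in every zone)
Zone A: v = q/n = 0.001572/0.14 = 0.01123 m/d → t_A = 543/0.01123 = 48360 d
Zone B: v = q/n = 0.001572/0.11 = 0.01429 m/d → t_B = 382/0.01429 = 26730 d
Total t = 48360 + 26730 = 75100 d
   = 75100 / 365 = 206 yr

206 years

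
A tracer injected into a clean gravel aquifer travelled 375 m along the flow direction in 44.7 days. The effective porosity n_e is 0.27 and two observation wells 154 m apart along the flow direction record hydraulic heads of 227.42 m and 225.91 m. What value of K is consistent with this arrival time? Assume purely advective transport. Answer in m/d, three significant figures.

231 m/d

Hydraulic gradient i = (227.42 − 225.91) / 154 = 1.51 / 154 = 0.009805
v = L / t = 375 / 44.7 = 8.389 m/d
K = v · n / i = 8.389 × 0.27 / 0.009805 = 231 m/d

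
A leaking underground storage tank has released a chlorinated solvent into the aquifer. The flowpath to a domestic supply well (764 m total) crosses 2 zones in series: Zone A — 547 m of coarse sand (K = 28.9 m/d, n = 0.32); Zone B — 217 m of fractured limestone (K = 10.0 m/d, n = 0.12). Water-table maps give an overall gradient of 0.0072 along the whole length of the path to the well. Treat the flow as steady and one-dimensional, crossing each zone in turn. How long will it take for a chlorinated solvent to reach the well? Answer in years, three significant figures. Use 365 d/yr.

4.07 years

For zones in series the flux q is common to all zones; the equivalent conductivity is the harmonic (thickness-weighted) mean, K_eq = L_total / Σ(L_j/K_j).
Σ(L/K) = 547/28.9 + 217/10.0 = 18.93 + 21.70 = 40.63 d
K_eq = L_total / Σ(L/K) = 764 / 40.63 = 18.81 m/d
q = K_eq · i = 18.81 × 0.0072 = 0.1354 m/d (same in every zone)
Zone A: v = q/n = 0.1354/0.32 = 0.4231 m/d → t_A = 547/0.4231 = 1293 d
Zone B: v = q/n = 0.1354/0.12 = 1.128 m/d → t_B = 217/1.128 = 192.3 d
Total t = 1293 + 192.3 = 1485 d
   = 1485 / 365 = 4.07 yr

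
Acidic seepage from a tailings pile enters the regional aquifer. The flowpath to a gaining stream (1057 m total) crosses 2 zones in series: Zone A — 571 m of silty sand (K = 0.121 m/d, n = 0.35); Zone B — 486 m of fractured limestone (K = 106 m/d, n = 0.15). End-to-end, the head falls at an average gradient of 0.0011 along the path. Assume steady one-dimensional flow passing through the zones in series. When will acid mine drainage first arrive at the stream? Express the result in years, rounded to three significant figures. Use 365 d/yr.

3040 years

Continuity: the same q passes through each zone, so ΔH = q·Σ(L_j/K_j) — the zones act as resistances in series.
Σ(L/K) = 571/0.121 + 486/106 = 4719 + 4.585 = 4724 d
K_eq = L_total / Σ(L/K) = 1057 / 4724 = 0.2238 m/d
q = K_eq · i = 0.2238 × 0.0011 = 2.461e-4 m/d (same in every zone)
Zone A: v = q/n = 2.461e-4/0.35 = 7.033e-4 m/d → t_A = 571/7.033e-4 = 811900 d
Zone B: v = q/n = 2.461e-4/0.15 = 0.001641 m/d → t_B = 486/0.001641 = 296200 d
Total t = 811900 + 296200 = 1.108e6 d
   = 1.108e6 / 365 = 3040 yr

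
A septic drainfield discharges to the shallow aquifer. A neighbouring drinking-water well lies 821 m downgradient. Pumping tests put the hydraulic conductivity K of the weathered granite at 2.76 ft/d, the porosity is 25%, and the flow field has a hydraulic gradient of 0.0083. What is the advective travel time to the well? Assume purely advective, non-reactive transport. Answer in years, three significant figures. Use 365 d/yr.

K = 2.76 ft/d × 0.3048 = 0.8412 m/d
Darcy flux q = K·i = 0.8412 × 0.0083 = 0.006982 m/d
v = Ki/n = 0.8412·0.0083/0.25 = 0.02793 m/d
t = L / v = 821 / 0.02793 = 29400 d
   = 29400 / 365 = 80.5 yr

80.5 years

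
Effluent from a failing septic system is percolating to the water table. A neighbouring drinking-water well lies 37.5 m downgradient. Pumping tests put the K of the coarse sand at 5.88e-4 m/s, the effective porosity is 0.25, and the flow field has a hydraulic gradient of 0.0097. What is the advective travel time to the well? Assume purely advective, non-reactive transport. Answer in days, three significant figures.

K = 5.88e-4 m/s × 86400 s/d = 50.80 m/d
Darcy flux q = K·i = 50.80 × 0.0097 = 0.4928 m/d
v_s = q/n_e = 0.4928/0.25 = 1.971 m/d
t = L / v = 37.5 / 1.971 = 19.02 d

19.0 days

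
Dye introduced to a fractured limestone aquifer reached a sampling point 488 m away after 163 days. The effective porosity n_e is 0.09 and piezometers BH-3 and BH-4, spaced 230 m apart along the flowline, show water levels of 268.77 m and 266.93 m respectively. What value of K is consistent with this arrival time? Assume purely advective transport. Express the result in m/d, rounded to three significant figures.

Hydraulic gradient i = (268.77 − 266.93) / 230 = 1.84 / 230 = 0.008000
v = L / t = 488 / 163 = 2.994 m/d
K = v · n / i = 2.994 × 0.09 / 0.008000 = 33.7 m/d

33.7 m/d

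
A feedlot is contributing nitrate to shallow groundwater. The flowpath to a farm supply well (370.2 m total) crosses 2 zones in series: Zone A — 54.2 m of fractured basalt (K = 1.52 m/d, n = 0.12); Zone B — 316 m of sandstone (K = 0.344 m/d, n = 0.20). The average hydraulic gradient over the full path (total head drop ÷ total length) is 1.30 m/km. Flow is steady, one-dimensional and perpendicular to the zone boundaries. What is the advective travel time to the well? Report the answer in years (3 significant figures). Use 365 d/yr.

Continuity: the same q passes through each zone, so ΔH = q·Σ(L_j/K_j) — the zones act as resistances in series.
Σ(L/K) = 54.2/1.52 + 316/0.344 = 35.66 + 918.6 = 954.3 d
K_eq = L_total / Σ(L/K) = 370.2 / 954.3 = 0.3879 m/d
q = K_eq · i = 0.3879 × 0.0013 = 5.043e-4 m/d (same in every zone)
Zone A: v = q/n = 5.043e-4/0.12 = 0.004203 m/d → t_A = 54.2/0.004203 = 12900 d
Zone B: v = q/n = 5.043e-4/0.20 = 0.002522 m/d → t_B = 316/0.002522 = 125300 d
Total t = 12900 + 125300 = 138200 d
   = 138200 / 365 = 379 yr

379 years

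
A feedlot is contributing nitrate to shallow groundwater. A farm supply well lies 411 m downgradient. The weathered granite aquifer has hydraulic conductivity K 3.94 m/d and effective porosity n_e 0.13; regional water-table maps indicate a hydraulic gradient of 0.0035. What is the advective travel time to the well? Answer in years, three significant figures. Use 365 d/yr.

10.6 years

Specific discharge q = 3.94 × 0.0035 = 0.01379 m/d
Seepage velocity v = q / n = 0.01379 / 0.13 = 0.1061 m/d
t = L / v = 411 / 0.1061 = 3875 d
   = 3875 / 365 = 10.6 yr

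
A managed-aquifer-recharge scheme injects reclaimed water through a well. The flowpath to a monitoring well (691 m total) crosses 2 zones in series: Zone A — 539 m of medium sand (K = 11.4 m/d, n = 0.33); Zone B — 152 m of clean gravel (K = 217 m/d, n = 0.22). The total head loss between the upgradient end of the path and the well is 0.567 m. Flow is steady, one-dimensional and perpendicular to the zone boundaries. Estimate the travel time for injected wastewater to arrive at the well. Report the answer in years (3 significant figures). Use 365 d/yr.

49.0 years

Steady 1-D flow in series ⇒ the Darcy flux q is identical in every zone and the zone head losses add (resistances L/K in series).
Σ(L/K) = 539/11.4 + 152/217 = 47.28 + 0.7005 = 47.98 d
q = ΔH / Σ(L/K) = 0.567 / 47.98 = 0.01182 m/d (same in every zone)
Zone A: v = q/n = 0.01182/0.33 = 0.03581 m/d → t_A = 539/0.03581 = 15050 d
Zone B: v = q/n = 0.01182/0.22 = 0.05371 m/d → t_B = 152/0.05371 = 2830 d
Total t = 15050 + 2830 = 17880 d
   = 17880 / 365 = 49.0 yr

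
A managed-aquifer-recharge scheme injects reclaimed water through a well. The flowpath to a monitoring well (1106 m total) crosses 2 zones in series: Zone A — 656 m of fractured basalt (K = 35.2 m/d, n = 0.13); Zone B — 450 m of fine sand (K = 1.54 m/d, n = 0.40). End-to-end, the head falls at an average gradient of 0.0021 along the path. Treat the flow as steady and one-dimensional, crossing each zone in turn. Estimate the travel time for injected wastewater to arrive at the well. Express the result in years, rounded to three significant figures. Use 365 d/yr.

Continuity: the same q passes through each zone, so ΔH = q·Σ(L_j/K_j) — the zones act as resistances in series.
Σ(L/K) = 656/35.2 + 450/1.54 = 18.64 + 292.2 = 310.8 d
K_eq = L_total / Σ(L/K) = 1106 / 310.8 = 3.558 m/d
q = K_eq · i = 3.558 × 0.0021 = 0.007472 m/d (same in every zone)
Zone A: v = q/n = 0.007472/0.13 = 0.05748 m/d → t_A = 656/0.05748 = 11410 d
Zone B: v = q/n = 0.007472/0.40 = 0.01868 m/d → t_B = 450/0.01868 = 24090 d
Total t = 11410 + 24090 = 35500 d
   = 35500 / 365 = 97.3 yr

97.3 years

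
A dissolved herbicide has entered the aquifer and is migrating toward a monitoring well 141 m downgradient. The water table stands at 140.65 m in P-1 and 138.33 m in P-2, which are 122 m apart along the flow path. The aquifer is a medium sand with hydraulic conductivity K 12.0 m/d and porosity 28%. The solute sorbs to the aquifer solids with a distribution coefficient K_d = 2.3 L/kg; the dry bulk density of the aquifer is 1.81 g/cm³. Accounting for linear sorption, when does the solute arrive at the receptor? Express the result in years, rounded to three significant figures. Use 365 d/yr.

Hydraulic gradient i = (140.65 − 138.33) / 122 = 2.32 / 122 = 0.01902
Specific discharge q = 12.0 × 0.01902 = 0.2282 m/d
v = Ki/n = 12.0·0.01902/0.28 = 0.8150 m/d
Retardation R = 1 + ρ_b·K_d/n = 1 + 1.81×2.3/0.28 = 15.87
Contaminant velocity v_c = v/R = 0.8150/15.87 = 0.05136 m/d
t = L/v_c = 141/0.05136 = 2745 d
   = 2745/365 = 7.52 yr

7.52 years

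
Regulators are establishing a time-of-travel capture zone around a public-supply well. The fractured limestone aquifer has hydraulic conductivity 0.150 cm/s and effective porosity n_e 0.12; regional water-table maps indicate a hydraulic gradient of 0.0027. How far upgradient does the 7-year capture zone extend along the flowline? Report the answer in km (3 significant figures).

K = 0.150 cm/s × 864 = 129.6 m/d
q = Ki = 129.6 × 0.0027 = 0.3499 m/d
v = Ki/n = 129.6·0.0027/0.12 = 2.916 m/d
T = 7 yr × 365 = 2555 d
L = v × T = 2.916 × 2555 = 7450 m
   = 7.45 km

7.45 km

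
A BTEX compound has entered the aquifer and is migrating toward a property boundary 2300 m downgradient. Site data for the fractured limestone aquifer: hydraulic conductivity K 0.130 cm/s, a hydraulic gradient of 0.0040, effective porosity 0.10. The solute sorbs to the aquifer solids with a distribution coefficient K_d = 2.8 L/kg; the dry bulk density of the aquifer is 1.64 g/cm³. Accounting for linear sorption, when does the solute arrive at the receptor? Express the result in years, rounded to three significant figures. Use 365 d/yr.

65.8 years

K = 0.130 cm/s × 864 = 112.3 m/d
Specific discharge q = 112.3 × 0.0040 = 0.4493 m/d
v_s = q/n_e = 0.4493/0.10 = 4.493 m/d
Retardation R = 1 + ρ_b·K_d/n = 1 + 1.64×2.8/0.10 = 46.92
Contaminant velocity v_c = v/R = 4.493/46.92 = 0.09575 m/d
t = L/v_c = 2300/0.09575 = 24020 d
   = 24020/365 = 65.8 yr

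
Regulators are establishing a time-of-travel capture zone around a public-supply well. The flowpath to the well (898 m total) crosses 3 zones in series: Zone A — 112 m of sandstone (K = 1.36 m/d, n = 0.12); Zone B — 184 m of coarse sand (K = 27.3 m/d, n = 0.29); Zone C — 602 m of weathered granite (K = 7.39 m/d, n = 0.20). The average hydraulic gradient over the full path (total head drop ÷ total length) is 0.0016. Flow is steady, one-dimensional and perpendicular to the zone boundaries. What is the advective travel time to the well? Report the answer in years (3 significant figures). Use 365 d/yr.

Steady 1-D flow in series ⇒ the Darcy flux q is identical in every zone and the zone head losses add (resistances L/K in series).
Σ(L/K) = 112/1.36 + 184/27.3 + 602/7.39 = 82.35 + 6.740 + 81.46 = 170.6 d
K_eq = L_total / Σ(L/K) = 898 / 170.6 = 5.265 m/d
q = K_eq · i = 5.265 × 0.0016 = 0.008424 m/d (same in every zone)
Zone A: v = q/n = 0.008424/0.12 = 0.07020 m/d → t_A = 112/0.07020 = 1595 d
Zone B: v = q/n = 0.008424/0.29 = 0.02905 m/d → t_B = 184/0.02905 = 6334 d
Zone C: v = q/n = 0.008424/0.20 = 0.04212 m/d → t_C = 602/0.04212 = 14290 d
Total t = 1595 + 6334 + 14290 = 22220 d
   = 22220 / 365 = 60.9 yr

60.9 years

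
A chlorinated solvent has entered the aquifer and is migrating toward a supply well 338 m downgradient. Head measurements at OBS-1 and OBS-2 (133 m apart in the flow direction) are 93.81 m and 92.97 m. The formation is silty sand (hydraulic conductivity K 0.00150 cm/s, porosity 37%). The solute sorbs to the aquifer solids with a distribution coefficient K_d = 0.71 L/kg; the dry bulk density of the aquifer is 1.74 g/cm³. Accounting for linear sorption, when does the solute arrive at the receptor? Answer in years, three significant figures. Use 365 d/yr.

Hydraulic gradient i = (93.81 − 92.97) / 133 = 0.84 / 133 = 0.006316
K = 0.00150 cm/s × 864 = 1.296 m/d
Darcy flux q = K·i = 1.296 × 0.006316 = 0.008185 m/d
v_s = q/n_e = 0.008185/0.37 = 0.02212 m/d
Retardation R = 1 + ρ_b·K_d/n = 1 + 1.74×0.71/0.37 = 4.339
Contaminant velocity v_c = v/R = 0.02212/4.339 = 0.005099 m/d
t = L/v_c = 338/0.005099 = 66290 d
   = 66290/365 = 182 yr

182 years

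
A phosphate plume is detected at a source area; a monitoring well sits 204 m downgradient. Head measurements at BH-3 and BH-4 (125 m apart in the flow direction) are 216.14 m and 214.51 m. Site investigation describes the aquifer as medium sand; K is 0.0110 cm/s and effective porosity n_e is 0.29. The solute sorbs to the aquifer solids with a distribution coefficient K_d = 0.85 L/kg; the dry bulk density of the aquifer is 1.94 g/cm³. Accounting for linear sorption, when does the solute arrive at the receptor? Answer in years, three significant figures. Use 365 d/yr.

8.74 years

Hydraulic gradient i = (216.14 − 214.51) / 125 = 1.63 / 125 = 0.01304
K = 0.0110 cm/s × 864 = 9.504 m/d
Specific discharge q = 9.504 × 0.01304 = 0.1239 m/d
v = Ki/n = 9.504·0.01304/0.29 = 0.4274 m/d
Retardation R = 1 + ρ_b·K_d/n = 1 + 1.94×0.85/0.29 = 6.686
Contaminant velocity v_c = v/R = 0.4274/6.686 = 0.06392 m/d
t = L/v_c = 204/0.06392 = 3192 d
   = 3192/365 = 8.74 yr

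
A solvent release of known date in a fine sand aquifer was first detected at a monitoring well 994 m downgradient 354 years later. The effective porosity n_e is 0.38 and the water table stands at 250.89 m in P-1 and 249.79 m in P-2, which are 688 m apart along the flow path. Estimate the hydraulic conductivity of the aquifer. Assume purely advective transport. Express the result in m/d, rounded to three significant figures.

Hydraulic gradient i = (250.89 − 249.79) / 688 = 1.10 / 688 = 0.001599
t = 354 years = 129200 d
v = L / t = 994 / 129200 = 0.007693 m/d
K = v · n / i = 0.007693 × 0.38 / 0.001599 = 1.83 m/d

1.83 m/d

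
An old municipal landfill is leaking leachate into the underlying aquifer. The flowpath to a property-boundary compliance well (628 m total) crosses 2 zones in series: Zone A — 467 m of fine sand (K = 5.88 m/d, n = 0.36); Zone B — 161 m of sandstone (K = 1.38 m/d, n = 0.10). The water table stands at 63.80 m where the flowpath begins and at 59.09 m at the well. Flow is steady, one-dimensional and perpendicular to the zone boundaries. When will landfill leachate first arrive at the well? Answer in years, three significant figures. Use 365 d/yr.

21.0 years

Total head drop ΔH = 63.80 − 59.09 = 4.71 m
Continuity: the same q passes through each zone, so ΔH = q·Σ(L_j/K_j) — the zones act as resistances in series.
Σ(L/K) = 467/5.88 + 161/1.38 = 79.42 + 116.7 = 196.1 d
q = ΔH / Σ(L/K) = 4.71 / 196.1 = 0.02402 m/d (same in every zone)
Zone A: v = q/n = 0.02402/0.36 = 0.06672 m/d → t_A = 467/0.06672 = 6999 d
Zone B: v = q/n = 0.02402/0.10 = 0.2402 m/d → t_B = 161/0.2402 = 670.3 d
Total t = 6999 + 670.3 = 7670 d
   = 7670 / 365 = 21.0 yr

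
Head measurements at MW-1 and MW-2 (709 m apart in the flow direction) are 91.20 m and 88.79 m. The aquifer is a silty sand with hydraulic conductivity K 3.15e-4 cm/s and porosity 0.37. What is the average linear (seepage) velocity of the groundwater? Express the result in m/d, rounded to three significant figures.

0.00250 m/d

Hydraulic gradient i = (91.20 − 88.79) / 709 = 2.41 / 709 = 0.003399
K = 3.15e-4 cm/s × 864 = 0.2722 m/d
Specific discharge q = 0.2722 × 0.003399 = 9.251e-4 m/d
v_s = q/n_e = 9.251e-4/0.37 = 0.002500 m/d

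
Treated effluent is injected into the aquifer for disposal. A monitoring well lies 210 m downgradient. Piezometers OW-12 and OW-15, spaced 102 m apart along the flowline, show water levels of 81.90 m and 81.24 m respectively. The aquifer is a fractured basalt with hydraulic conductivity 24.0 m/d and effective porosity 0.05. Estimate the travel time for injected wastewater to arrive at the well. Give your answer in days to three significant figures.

Hydraulic gradient i = (81.90 − 81.24) / 102 = 0.66 / 102 = 0.006471
Specific discharge q = 24.0 × 0.006471 = 0.1553 m/d
v_s = q/n_e = 0.1553/0.05 = 3.106 m/d
t = L / v = 210 / 3.106 = 67.61 d

67.6 days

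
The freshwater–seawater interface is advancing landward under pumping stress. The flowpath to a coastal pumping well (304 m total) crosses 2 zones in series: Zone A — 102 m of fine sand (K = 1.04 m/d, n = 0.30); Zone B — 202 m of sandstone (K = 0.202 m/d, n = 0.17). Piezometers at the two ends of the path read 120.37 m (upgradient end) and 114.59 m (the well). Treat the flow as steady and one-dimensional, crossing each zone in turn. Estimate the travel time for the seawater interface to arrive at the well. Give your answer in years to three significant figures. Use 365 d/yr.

33.8 years

Total head drop ΔH = 120.37 − 114.59 = 5.78 m
Continuity: the same q passes through each zone, so ΔH = q·Σ(L_j/K_j) — the zones act as resistances in series.
Σ(L/K) = 102/1.04 + 202/0.202 = 98.08 + 1000 = 1098 d
q = ΔH / Σ(L/K) = 5.78 / 1098 = 0.005264 m/d (same in every zone)
Zone A: v = q/n = 0.005264/0.30 = 0.01755 m/d → t_A = 102/0.01755 = 5813 d
Zone B: v = q/n = 0.005264/0.17 = 0.03096 m/d → t_B = 202/0.03096 = 6524 d
Total t = 5813 + 6524 = 12340 d
   = 12340 / 365 = 33.8 yr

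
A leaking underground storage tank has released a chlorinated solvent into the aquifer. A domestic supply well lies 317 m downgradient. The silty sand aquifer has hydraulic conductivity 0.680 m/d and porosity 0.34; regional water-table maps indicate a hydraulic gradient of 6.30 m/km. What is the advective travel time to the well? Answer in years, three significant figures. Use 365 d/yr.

Specific discharge q = 0.680 × 0.0063 = 0.004284 m/d
v = Ki/n = 0.680·0.0063/0.34 = 0.01260 m/d
t = L / v = 317 / 0.01260 = 25160 d
   = 25160 / 365 = 68.9 yr

68.9 years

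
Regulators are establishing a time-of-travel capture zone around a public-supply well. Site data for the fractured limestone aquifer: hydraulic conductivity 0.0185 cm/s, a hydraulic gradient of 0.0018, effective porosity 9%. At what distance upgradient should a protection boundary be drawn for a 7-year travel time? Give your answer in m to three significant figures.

817 m

K = 0.0185 cm/s × 864 = 15.98 m/d
Specific discharge q = 15.98 × 0.0018 = 0.02877 m/d
Seepage velocity v = q / n = 0.02877 / 0.09 = 0.3197 m/d
T = 7 yr × 365 = 2555 d
L = v × T = 0.3197 × 2555 = 816.8 m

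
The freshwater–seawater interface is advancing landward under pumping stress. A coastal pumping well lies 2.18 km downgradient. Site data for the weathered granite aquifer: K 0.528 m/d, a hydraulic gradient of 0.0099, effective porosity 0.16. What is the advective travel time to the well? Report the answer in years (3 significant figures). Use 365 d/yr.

183 years

q = Ki = 0.528 × 0.0099 = 0.005227 m/d
v = Ki/n = 0.528·0.0099/0.16 = 0.03267 m/d
L = 2.18 km = 2180 m
t = L / v = 2180 / 0.03267 = 66730 d
   = 66730 / 365 = 183 yr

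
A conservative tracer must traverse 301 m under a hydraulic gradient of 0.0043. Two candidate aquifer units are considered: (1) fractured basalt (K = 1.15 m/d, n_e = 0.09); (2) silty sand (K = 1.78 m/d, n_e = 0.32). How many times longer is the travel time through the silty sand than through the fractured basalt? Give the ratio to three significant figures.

2.30

Unit 1 (fractured basalt): v = 1.15×0.0043/0.09 = 0.05494 m/d, t = 301/0.05494 = 5478 d
Unit 2 (silty sand): v = 1.78×0.0043/0.32 = 0.02392 m/d, t = 301/0.02392 = 12580 d
t(silty sand) / t(fractured basalt) = 12580/5478 = 2.30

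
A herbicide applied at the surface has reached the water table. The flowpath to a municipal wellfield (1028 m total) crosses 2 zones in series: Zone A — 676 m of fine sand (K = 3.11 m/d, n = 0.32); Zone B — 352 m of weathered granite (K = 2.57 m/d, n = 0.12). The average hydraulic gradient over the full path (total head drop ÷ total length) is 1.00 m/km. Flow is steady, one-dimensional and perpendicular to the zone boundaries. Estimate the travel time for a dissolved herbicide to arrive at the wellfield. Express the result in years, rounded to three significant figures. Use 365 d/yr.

244 years

Steady 1-D flow in series ⇒ the Darcy flux q is identical in every zone and the zone head losses add (resistances L/K in series).
Σ(L/K) = 676/3.11 + 352/2.57 = 217.4 + 137.0 = 354.3 d
K_eq = L_total / Σ(L/K) = 1028 / 354.3 = 2.901 m/d
q = K_eq · i = 2.901 × 0.0010 = 0.002901 m/d (same in every zone)
Zone A: v = q/n = 0.002901/0.32 = 0.009066 m/d → t_A = 676/0.009066 = 74560 d
Zone B: v = q/n = 0.002901/0.12 = 0.02418 m/d → t_B = 352/0.02418 = 14560 d
Total t = 74560 + 14560 = 89120 d
   = 89120 / 365 = 244 yr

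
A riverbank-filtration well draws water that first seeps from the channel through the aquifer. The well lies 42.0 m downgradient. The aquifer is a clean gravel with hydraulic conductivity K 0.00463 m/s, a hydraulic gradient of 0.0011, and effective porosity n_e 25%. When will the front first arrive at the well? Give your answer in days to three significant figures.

23.9 days

K = 0.00463 m/s × 86400 s/d = 400.0 m/d
Specific discharge q = 400.0 × 0.0011 = 0.4400 m/d
Seepage velocity v = q / n = 0.4400 / 0.25 = 1.760 m/d
t = L / v = 42.0 / 1.760 = 23.86 d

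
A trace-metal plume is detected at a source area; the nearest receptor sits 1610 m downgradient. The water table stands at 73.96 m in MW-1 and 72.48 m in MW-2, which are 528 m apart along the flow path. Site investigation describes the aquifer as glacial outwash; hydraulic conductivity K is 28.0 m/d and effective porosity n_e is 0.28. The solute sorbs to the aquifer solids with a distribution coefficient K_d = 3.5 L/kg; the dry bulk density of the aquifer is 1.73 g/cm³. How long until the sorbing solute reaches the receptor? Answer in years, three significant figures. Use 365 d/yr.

356 years

Hydraulic gradient i = (73.96 − 72.48) / 528 = 1.48 / 528 = 0.002803
Darcy flux q = K·i = 28.0 × 0.002803 = 0.07848 m/d
v_s = q/n_e = 0.07848/0.28 = 0.2803 m/d
Retardation R = 1 + ρ_b·K_d/n = 1 + 1.73×3.5/0.28 = 22.62
Contaminant velocity v_c = v/R = 0.2803/22.62 = 0.01239 m/d
t = L/v_c = 1610/0.01239 = 130000 d
   = 130000/365 = 356 yr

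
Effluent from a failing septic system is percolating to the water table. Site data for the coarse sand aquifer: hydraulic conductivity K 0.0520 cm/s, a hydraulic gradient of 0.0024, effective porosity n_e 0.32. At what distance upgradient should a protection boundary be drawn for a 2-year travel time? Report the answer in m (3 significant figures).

246 m

K = 0.0520 cm/s × 864 = 44.93 m/d
Darcy flux q = K·i = 44.93 × 0.0024 = 0.1078 m/d
Average linear velocity = 0.1078 / 0.32 = 0.3370 m/d
T = 2 yr × 365 = 730 d
L = v × T = 0.3370 × 730 = 246.0 m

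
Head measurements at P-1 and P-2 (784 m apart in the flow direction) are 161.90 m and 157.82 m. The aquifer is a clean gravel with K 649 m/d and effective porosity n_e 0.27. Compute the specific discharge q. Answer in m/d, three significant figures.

Hydraulic gradient i = (161.90 − 157.82) / 784 = 4.08 / 784 = 0.005204
Darcy flux q = K·i = 649 × 0.005204 = 3.377 m/d

3.38 m/d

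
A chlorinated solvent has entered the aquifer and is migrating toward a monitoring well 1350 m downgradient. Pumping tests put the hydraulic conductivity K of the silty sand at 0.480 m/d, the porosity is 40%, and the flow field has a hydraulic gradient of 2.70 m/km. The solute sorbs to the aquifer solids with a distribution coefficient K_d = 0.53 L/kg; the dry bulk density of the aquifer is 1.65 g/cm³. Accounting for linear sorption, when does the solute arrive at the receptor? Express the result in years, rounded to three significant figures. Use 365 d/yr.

Darcy flux q = K·i = 0.480 × 0.0027 = 0.001296 m/d
Seepage velocity v = q / n = 0.001296 / 0.40 = 0.003240 m/d
Retardation R = 1 + ρ_b·K_d/n = 1 + 1.65×0.53/0.40 = 3.186
Contaminant velocity v_c = v/R = 0.003240/3.186 = 0.001017 m/d
t = L/v_c = 1350/0.001017 = 1.328e6 d
   = 1.328e6/365 = 3640 yr

3640 years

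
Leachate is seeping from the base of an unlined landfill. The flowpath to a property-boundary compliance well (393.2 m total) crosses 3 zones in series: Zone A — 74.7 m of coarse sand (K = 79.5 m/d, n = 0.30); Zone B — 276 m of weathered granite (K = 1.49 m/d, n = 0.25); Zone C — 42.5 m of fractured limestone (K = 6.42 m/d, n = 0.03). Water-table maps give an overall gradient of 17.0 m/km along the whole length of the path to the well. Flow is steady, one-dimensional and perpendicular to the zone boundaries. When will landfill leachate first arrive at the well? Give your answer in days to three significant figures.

2670 days

For zones in series the flux q is common to all zones; the equivalent conductivity is the harmonic (thickness-weighted) mean, K_eq = L_total / Σ(L_j/K_j).
Σ(L/K) = 74.7/79.5 + 276/1.49 + 42.5/6.42 = 0.9396 + 185.2 + 6.620 = 192.8 d
K_eq = L_total / Σ(L/K) = 393.2 / 192.8 = 2.039 m/d
q = K_eq · i = 2.039 × 0.017 = 0.03467 m/d (same in every zone)
Zone A: v = q/n = 0.03467/0.30 = 0.1156 m/d → t_A = 74.7/0.1156 = 646.4 d
Zone B: v = q/n = 0.03467/0.25 = 0.1387 m/d → t_B = 276/0.1387 = 1990 d
Zone C: v = q/n = 0.03467/0.03 = 1.156 m/d → t_C = 42.5/1.156 = 36.77 d
Total t = 646.4 + 1990 + 36.77 = 2673 d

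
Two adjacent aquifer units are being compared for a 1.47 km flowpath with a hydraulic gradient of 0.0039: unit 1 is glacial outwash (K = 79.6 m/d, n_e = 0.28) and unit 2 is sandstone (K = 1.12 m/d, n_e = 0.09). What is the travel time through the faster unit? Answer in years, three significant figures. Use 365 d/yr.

Unit 1 (glacial outwash): v = 79.6×0.0039/0.28 = 1.109 m/d, t = 1470/1.109 = 1326 d
Unit 2 (sandstone): v = 1.12×0.0039/0.09 = 0.04853 m/d, t = 1470/0.04853 = 30290 d
Faster: 1326 d / 365 = 3.63 yr

3.63 years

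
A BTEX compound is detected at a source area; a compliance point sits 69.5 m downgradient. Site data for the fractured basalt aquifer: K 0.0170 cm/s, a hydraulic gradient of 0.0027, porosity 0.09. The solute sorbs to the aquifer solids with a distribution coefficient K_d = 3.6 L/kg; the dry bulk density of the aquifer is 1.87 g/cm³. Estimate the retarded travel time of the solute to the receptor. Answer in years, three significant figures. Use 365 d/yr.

32.8 years

K = 0.0170 cm/s × 864 = 14.69 m/d
Specific discharge q = 14.69 × 0.0027 = 0.03966 m/d
Average linear velocity = 0.03966 / 0.09 = 0.4406 m/d
Retardation R = 1 + ρ_b·K_d/n = 1 + 1.87×3.6/0.09 = 75.80
Contaminant velocity v_c = v/R = 0.4406/75.80 = 0.005813 m/d
t = L/v_c = 69.5/0.005813 = 11960 d
   = 11960/365 = 32.8 yr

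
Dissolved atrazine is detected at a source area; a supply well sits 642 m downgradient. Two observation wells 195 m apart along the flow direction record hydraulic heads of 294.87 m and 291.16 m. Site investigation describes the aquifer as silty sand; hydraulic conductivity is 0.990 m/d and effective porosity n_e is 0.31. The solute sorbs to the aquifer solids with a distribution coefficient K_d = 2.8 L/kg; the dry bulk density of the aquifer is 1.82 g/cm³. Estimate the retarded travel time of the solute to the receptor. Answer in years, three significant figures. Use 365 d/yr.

505 years

Hydraulic gradient i = (294.87 − 291.16) / 195 = 3.71 / 195 = 0.01903
q = Ki = 0.990 × 0.01903 = 0.01884 m/d
v_s = q/n_e = 0.01884/0.31 = 0.06076 m/d
Retardation R = 1 + ρ_b·K_d/n = 1 + 1.82×2.8/0.31 = 17.44
Contaminant velocity v_c = v/R = 0.06076/17.44 = 0.003484 m/d
t = L/v_c = 642/0.003484 = 184300 d
   = 184300/365 = 505 yr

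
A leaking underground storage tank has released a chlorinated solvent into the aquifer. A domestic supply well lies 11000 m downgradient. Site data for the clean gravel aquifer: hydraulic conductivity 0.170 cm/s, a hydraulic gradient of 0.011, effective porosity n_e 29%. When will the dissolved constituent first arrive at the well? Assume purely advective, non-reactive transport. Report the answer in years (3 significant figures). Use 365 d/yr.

5.41 years

K = 0.170 cm/s × 864 = 146.9 m/d
Darcy flux q = K·i = 146.9 × 0.011 = 1.616 m/d
Average linear velocity = 1.616 / 0.29 = 5.571 m/d
t = L / v = 11000 / 5.571 = 1974 d
   = 1974 / 365 = 5.41 yr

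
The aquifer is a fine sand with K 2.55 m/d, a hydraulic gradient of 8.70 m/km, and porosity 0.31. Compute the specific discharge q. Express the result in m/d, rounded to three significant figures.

Specific discharge q = 2.55 × 0.0087 = 0.02218 m/d

0.0222 m/d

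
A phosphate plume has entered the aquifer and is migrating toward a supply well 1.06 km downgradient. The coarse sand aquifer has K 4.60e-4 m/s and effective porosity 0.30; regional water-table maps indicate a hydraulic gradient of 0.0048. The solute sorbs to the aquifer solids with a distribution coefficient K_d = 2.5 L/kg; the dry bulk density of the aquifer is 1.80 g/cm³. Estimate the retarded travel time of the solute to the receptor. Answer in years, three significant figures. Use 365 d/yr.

73.1 years

K = 4.60e-4 m/s × 86400 s/d = 39.74 m/d
Specific discharge q = 39.74 × 0.0048 = 0.1908 m/d
Average linear velocity = 0.1908 / 0.30 = 0.6359 m/d
Retardation R = 1 + ρ_b·K_d/n = 1 + 1.80×2.5/0.30 = 16.00
Contaminant velocity v_c = v/R = 0.6359/16.00 = 0.03974 m/d
L = 1.06 km = 1060 m
t = L/v_c = 1060/0.03974 = 26670 d
   = 26670/365 = 73.1 yr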